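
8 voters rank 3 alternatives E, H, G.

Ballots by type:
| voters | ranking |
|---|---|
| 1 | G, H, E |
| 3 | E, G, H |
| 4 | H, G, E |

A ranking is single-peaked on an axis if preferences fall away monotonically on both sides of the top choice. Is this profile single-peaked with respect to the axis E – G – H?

yes

Axis positions: E=1, G=2, H=3.
Type 1 (peak G at position 2): ranking walks positions 2-3-1, expanding outward from the peak — single-peaked.
Type 2 (peak E at position 1): ranking walks positions 1-2-3, expanding outward from the peak — single-peaked.
Type 3 (peak H at position 3): ranking walks positions 3-2-1, expanding outward from the peak — single-peaked.
Every ranking is single-peaked on this axis.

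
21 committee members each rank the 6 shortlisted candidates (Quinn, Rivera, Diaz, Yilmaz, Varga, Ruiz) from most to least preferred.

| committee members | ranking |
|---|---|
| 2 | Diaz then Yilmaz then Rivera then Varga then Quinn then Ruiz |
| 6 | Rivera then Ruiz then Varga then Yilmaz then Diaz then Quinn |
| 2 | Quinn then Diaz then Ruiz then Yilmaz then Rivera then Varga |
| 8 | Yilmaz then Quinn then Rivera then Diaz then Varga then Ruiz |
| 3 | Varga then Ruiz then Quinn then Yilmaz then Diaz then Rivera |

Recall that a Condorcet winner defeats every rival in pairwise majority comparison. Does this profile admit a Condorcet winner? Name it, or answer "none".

none

Head-to-head results (21 committee members):
Quinn vs Rivera: 13 to 8, Quinn.
Quinn–Diaz: Quinn 13–8.
Quinn vs Yilmaz: 5 to 16, Yilmaz.
Quinn–Varga: Varga 11–10.
Quinn vs Ruiz: 2+2+8 = 12 for Quinn, 9 for Ruiz — Quinn by 12–9.
Rivera–Diaz: Rivera 14–7.
Rivera vs Yilmaz: Rivera is ranked higher on 6 ballots, Yilmaz on 15. Yilmaz wins 15–6.
Rivera vs Varga: Rivera is ranked higher on 2+6+2+8 = 18 ballots, Varga on 3. Rivera wins 18–3.
Rivera vs Ruiz: 16 to 5, Rivera.
Diaz vs Yilmaz: Diaz preferred on 2+2 = 4 ballots; Yilmaz wins 17–4.
Diaz vs Varga: Diaz wins 12–9.
Diaz vs Ruiz: 2+2+8 = 12 for Diaz, 9 for Ruiz — Diaz by 12–9.
Yilmaz vs Varga: Yilmaz preferred on 2+2+8 = 12 ballots; Yilmaz wins 12–9.
Yilmaz vs Ruiz: Yilmaz is ranked higher on 2+8 = 10 ballots, Ruiz on 11. Ruiz wins 11–10.
Varga–Ruiz: Varga 13–8.
Each candidate drops at least one matchup (Quinn loses to Yilmaz; Rivera loses to Quinn; Diaz loses to Quinn; Yilmaz loses to Ruiz; Varga loses to Rivera; Ruiz loses to Quinn); the cycle Quinn beats Rivera beats Varga beats Quinn rules out a Condorcet winner.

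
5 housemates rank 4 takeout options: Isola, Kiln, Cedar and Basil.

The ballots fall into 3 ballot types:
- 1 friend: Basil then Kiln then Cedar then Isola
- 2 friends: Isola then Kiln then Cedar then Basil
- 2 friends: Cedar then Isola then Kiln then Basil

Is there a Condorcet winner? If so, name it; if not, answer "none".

Head-to-head results (5 friends):
Isola vs Kiln: 4 to 1, Isola.
Isola vs Cedar: Isola is ranked higher on 2 ballots, Cedar on 3. Cedar wins 3–2.
Isola vs Basil: Isola is ranked higher on 2+2 = 4 ballots, Basil on 1. Isola wins 4–1.
Kiln vs Cedar: 1+2 = 3 for Kiln, 2 for Cedar — Kiln by 3–2.
Kiln vs Basil: Kiln is ranked higher on 2+2 = 4 ballots, Basil on 1. Kiln wins 4–1.
Cedar vs Basil: Cedar preferred on 2+2 = 4 ballots; Cedar wins 4–1.
No restaurant is unbeaten: Isola loses to Cedar; Kiln loses to Isola; Cedar loses to Kiln; Basil loses to Isola. In particular Isola → Kiln → Cedar → Isola is a majority cycle — no Condorcet winner exists.

none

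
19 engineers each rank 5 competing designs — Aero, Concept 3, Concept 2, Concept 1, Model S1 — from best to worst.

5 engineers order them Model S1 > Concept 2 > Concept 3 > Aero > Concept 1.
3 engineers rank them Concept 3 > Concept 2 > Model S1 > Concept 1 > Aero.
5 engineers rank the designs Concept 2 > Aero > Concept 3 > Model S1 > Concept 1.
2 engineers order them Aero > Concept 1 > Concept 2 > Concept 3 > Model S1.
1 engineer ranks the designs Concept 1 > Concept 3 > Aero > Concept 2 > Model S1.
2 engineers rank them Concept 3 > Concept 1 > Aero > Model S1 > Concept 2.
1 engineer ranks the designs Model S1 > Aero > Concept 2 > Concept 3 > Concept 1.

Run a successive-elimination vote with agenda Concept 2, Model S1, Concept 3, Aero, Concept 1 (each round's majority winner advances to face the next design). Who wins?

Concept 2

Round 1: Concept 2 vs Model S1 — 11–8, Concept 2 advances.
Round 2: Concept 2 vs Concept 3 — 13–6, Concept 2 advances.
Round 3: Concept 2 vs Aero — 13–6, Concept 2 advances.
Round 4: Concept 2 vs Concept 1 — 14–5, Concept 2 advances.
Concept 2 survives the agenda.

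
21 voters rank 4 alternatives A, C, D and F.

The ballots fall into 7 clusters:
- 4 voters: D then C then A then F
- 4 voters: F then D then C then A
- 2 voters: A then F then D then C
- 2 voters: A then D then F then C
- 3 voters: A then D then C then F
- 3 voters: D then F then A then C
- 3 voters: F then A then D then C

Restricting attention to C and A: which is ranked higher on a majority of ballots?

Ballots ranking C above A: 4 + 4 = 8.
Ballots ranking A above C: 21 − 8 = 13.
A wins the head-to-head 13–8.

A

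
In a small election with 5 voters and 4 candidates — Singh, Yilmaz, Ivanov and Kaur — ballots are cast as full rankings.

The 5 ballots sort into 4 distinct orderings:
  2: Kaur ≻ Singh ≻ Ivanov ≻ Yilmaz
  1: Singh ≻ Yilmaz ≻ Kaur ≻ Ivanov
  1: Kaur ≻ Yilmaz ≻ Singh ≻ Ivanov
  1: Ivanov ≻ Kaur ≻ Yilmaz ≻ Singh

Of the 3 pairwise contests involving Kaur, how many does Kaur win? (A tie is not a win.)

Kaur against each rival (5 voters):
Kaur vs Singh: Kaur is ranked higher on 2+1+1 = 4 ballots, Singh on 1. Kaur wins 4–1.
Kaur–Yilmaz: Kaur 4–1.
Kaur vs Ivanov: Kaur is ranked higher on 2+1+1 = 4 ballots, Ivanov on 1. Kaur wins 4–1.
Kaur beats Singh, Yilmaz, Ivanov — 3 pairwise wins.

3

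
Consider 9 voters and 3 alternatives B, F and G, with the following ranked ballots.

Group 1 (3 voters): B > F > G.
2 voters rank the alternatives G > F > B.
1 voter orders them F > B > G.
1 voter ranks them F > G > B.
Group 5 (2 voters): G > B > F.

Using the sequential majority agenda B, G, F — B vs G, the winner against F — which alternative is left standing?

Round 1: B vs G — 4–5, G advances.
Round 2: G vs F — 4–5, F advances.
The agenda winner is F.

F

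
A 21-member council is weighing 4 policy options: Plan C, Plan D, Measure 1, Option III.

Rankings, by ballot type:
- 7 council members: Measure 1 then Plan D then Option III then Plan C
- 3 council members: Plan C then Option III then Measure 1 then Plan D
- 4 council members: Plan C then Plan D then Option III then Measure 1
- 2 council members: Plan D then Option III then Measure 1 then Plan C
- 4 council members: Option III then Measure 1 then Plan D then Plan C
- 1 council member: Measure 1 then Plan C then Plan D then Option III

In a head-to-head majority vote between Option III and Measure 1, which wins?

Option III

Ballots ranking Option III above Measure 1: 3 + 4 + 2 + 4 = 13.
Ballots ranking Measure 1 above Option III: 21 − 13 = 8.
Option III wins the head-to-head 13–8.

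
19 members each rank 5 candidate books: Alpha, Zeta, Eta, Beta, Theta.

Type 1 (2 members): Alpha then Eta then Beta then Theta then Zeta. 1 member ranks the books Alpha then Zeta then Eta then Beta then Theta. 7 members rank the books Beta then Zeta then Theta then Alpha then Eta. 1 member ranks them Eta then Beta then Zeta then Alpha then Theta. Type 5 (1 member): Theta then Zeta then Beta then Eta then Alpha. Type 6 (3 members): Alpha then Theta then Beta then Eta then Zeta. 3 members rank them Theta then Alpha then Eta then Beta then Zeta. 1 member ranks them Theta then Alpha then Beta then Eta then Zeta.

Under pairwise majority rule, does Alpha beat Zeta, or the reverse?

Alpha

Ballots ranking Alpha above Zeta: 2 + 1 + 3 + 3 + 1 = 10.
Ballots ranking Zeta above Alpha: 19 − 10 = 9.
Alpha wins the head-to-head 10–9.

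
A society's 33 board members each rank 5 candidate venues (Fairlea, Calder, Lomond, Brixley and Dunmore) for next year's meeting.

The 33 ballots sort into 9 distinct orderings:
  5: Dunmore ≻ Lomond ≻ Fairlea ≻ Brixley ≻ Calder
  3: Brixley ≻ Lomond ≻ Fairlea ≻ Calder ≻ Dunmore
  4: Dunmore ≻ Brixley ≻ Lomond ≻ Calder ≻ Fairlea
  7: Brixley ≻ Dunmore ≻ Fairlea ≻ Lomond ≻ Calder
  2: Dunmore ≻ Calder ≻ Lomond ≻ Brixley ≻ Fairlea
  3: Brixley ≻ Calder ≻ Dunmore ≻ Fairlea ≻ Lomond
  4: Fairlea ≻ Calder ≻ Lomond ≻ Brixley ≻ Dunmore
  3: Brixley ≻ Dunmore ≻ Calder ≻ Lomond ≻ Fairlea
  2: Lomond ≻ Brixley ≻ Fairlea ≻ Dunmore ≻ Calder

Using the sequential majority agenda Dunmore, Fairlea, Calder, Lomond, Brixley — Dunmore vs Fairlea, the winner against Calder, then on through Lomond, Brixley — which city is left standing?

Brixley

Round 1: Dunmore vs Fairlea — 24–9, Dunmore advances.
Round 2: Dunmore vs Calder — 23–10, Dunmore advances.
Round 3: Dunmore vs Lomond — 24–9, Dunmore advances.
Round 4: Dunmore vs Brixley — 11–22, Brixley advances.
The agenda winner is Brixley.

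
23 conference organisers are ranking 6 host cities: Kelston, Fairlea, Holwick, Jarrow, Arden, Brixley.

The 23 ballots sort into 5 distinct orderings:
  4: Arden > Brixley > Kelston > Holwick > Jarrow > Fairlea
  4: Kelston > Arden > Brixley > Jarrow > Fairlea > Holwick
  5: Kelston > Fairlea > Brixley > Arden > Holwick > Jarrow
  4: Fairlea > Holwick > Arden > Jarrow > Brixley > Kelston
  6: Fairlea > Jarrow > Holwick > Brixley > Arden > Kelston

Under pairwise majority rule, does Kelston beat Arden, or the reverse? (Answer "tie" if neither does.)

Arden

Ballots ranking Kelston above Arden: 4 + 5 = 9.
Ballots ranking Arden above Kelston: 23 − 9 = 14.
Arden wins the head-to-head 14–9.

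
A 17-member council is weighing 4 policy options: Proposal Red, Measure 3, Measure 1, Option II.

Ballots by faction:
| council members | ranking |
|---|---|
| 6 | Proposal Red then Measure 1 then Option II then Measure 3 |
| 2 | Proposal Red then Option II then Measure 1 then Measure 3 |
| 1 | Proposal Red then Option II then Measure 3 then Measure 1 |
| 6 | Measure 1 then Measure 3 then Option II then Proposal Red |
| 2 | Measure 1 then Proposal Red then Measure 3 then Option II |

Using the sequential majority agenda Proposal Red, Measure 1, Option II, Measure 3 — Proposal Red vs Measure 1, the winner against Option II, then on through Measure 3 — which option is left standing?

Round 1: Proposal Red vs Measure 1 — 9–8, Proposal Red advances.
Round 2: Proposal Red vs Option II — 11–6, Proposal Red advances.
Round 3: Proposal Red vs Measure 3 — 11–6, Proposal Red advances.
The agenda winner is Proposal Red.

Proposal Red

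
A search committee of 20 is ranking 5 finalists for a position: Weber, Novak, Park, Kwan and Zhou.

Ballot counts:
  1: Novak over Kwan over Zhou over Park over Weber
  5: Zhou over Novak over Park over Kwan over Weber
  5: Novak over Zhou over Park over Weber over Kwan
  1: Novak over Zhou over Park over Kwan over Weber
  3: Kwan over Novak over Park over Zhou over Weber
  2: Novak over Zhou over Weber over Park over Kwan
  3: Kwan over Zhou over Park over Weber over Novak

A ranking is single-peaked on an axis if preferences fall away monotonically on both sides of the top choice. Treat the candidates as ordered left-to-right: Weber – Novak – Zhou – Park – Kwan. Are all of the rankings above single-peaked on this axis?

no

Axis positions: Weber=1, Novak=2, Zhou=3, Park=4, Kwan=5.
Faction 1: ranking walks positions 2-5-3-4-1; Kwan is ranked above Zhou even though Zhou lies between Kwan and the peak Novak on the axis — preferences dip and rise again. Not single-peaked.
Faction 2 (peak Zhou at position 3): ranking walks positions 3-2-4-5-1, expanding outward from the peak — single-peaked.
Faction 3 (peak Novak at position 2): ranking walks positions 2-3-4-1-5, expanding outward from the peak — single-peaked.
Faction 4 (peak Novak at position 2): ranking walks positions 2-3-4-5-1, expanding outward from the peak — single-peaked.
Faction 5: ranking walks positions 5-2-4-3-1; Novak is ranked above Park even though Park lies between Novak and the peak Kwan on the axis — preferences dip and rise again. Not single-peaked.
Faction 6 (peak Novak at position 2): ranking walks positions 2-3-1-4-5, expanding outward from the peak — single-peaked.
Faction 7: ranking walks positions 5-3-4-1-2; Zhou is ranked above Park even though Park lies between Zhou and the peak Kwan on the axis — preferences dip and rise again. Not single-peaked.
Faction 1 violates single-peakedness, so the profile is not single-peaked on this axis.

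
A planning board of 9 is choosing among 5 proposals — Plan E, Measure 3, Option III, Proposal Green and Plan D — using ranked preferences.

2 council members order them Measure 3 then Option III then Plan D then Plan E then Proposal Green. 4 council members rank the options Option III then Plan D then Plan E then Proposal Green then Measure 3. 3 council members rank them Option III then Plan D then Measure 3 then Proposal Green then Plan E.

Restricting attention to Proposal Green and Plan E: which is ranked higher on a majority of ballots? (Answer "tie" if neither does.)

Ballots ranking Proposal Green above Plan E: 3.
Ballots ranking Plan E above Proposal Green: 9 − 3 = 6.
Plan E wins the head-to-head 6–3.

Plan E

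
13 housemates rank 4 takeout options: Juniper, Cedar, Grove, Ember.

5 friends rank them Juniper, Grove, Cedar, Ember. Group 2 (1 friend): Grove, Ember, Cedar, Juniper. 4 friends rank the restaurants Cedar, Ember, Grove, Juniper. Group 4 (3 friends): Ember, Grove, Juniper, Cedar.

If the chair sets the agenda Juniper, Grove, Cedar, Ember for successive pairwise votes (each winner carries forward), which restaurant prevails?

Ember

Round 1: Juniper vs Grove — 5–8, Grove advances.
Round 2: Grove vs Cedar — 9–4, Grove advances.
Round 3: Grove vs Ember — 6–7, Ember advances.
The agenda winner is Ember.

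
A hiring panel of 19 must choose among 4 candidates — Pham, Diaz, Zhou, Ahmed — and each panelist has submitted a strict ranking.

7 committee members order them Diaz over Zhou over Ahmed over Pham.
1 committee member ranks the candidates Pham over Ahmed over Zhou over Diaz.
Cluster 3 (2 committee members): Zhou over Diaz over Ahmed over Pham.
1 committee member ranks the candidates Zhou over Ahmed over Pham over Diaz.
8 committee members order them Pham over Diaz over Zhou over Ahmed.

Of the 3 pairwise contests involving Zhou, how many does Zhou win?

2

Zhou against each rival (19 committee members):
Zhou vs Pham: 7+2+1 = 10 for Zhou, 9 for Pham — Zhou by 10–9.
Zhou vs Diaz: Diaz wins 15–4.
Zhou vs Ahmed: Zhou preferred on 7+2+1+8 = 18 ballots; Zhou wins 18–1.
Zhou beats Pham, Ahmed; loses to Diaz — 2 pairwise wins.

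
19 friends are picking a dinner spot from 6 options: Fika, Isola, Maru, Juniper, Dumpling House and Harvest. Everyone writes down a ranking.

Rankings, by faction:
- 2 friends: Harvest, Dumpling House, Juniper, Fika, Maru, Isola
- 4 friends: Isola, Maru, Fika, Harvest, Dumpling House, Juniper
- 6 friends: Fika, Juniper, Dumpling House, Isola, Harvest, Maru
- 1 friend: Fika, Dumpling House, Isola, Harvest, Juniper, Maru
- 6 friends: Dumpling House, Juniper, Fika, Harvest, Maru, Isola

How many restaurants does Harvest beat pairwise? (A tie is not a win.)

Harvest against each rival (19 friends):
Harvest vs Fika: Fika wins 17–2.
Harvest vs Isola: Harvest is ranked higher on 2+6 = 8 ballots, Isola on 11. Isola wins 11–8.
Harvest vs Maru: Harvest preferred on 2+6+1+6 = 15 ballots; Harvest wins 15–4.
Harvest vs Juniper: Harvest is ranked higher on 2+4+1 = 7 ballots, Juniper on 12. Juniper wins 12–7.
Harvest vs Dumpling House: 2+4 = 6 for Harvest, 13 for Dumpling House — Dumpling House by 13–6.
Harvest beats Maru; loses to Fika, Isola, Juniper, Dumpling House — 1 pairwise win.

1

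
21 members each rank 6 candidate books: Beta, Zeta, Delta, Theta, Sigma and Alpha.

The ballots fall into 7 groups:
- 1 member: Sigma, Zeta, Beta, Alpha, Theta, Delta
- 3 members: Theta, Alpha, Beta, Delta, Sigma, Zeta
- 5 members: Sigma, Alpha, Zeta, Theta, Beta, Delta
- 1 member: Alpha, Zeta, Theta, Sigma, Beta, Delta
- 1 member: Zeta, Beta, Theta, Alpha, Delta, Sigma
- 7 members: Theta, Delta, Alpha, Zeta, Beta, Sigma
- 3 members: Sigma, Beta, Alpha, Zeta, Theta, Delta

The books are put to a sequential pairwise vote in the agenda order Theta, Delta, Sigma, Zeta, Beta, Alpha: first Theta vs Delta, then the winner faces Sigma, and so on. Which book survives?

Alpha

Round 1: Theta vs Delta — 21–0, Theta advances.
Round 2: Theta vs Sigma — 12–9, Theta advances.
Round 3: Theta vs Zeta — 10–11, Zeta advances.
Round 4: Zeta vs Beta — 15–6, Zeta advances.
Round 5: Zeta vs Alpha — 2–19, Alpha advances.
The agenda winner is Alpha.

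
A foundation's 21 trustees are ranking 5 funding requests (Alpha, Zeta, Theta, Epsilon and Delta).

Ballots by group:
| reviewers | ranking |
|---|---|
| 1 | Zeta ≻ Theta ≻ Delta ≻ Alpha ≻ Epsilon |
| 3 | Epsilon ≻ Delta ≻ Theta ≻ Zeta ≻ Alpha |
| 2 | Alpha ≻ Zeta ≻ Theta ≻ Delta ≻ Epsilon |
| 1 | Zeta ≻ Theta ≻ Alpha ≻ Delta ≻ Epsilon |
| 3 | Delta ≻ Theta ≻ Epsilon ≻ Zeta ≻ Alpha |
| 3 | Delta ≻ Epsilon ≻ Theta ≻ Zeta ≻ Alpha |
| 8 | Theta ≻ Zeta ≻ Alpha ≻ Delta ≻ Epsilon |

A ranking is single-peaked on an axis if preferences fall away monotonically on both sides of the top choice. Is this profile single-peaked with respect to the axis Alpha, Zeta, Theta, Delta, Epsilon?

yes

Axis positions: Alpha=1, Zeta=2, Theta=3, Delta=4, Epsilon=5.
Group 1 (peak Zeta at position 2): ranking walks positions 2-3-4-1-5, expanding outward from the peak — single-peaked.
Group 2 (peak Epsilon at position 5): ranking walks positions 5-4-3-2-1, expanding outward from the peak — single-peaked.
Group 3 (peak Alpha at position 1): ranking walks positions 1-2-3-4-5, expanding outward from the peak — single-peaked.
Group 4 (peak Zeta at position 2): ranking walks positions 2-3-1-4-5, expanding outward from the peak — single-peaked.
Group 5 (peak Delta at position 4): ranking walks positions 4-3-5-2-1, expanding outward from the peak — single-peaked.
Group 6 (peak Delta at position 4): ranking walks positions 4-5-3-2-1, expanding outward from the peak — single-peaked.
Group 7 (peak Theta at position 3): ranking walks positions 3-2-1-4-5, expanding outward from the peak — single-peaked.
Every ranking is single-peaked on this axis.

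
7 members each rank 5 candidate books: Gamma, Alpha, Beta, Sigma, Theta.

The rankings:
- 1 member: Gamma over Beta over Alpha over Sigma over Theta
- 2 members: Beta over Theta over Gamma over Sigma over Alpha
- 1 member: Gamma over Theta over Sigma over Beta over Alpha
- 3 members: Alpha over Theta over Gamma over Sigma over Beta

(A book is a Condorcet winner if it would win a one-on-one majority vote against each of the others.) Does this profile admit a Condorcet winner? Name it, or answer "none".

none

Pairwise majorities:
Gamma vs Alpha: 1+2+1 = 4 for Gamma, 3 for Alpha — Gamma by 4–3.
Gamma vs Beta: Gamma is ranked higher on 1+1+3 = 5 ballots, Beta on 2. Gamma wins 5–2.
Gamma vs Sigma: Gamma is ranked higher on 1+2+1+3 = 7 ballots, Sigma on 0. Gamma wins 7–0.
Gamma vs Theta: Gamma preferred on 1+1 = 2 ballots; Theta wins 5–2.
Alpha vs Beta: Alpha is ranked higher on 3 ballots, Beta on 4. Beta wins 4–3.
Alpha vs Sigma: Alpha is ranked higher on 1+3 = 4 ballots, Sigma on 3. Alpha wins 4–3.
Alpha vs Theta: Alpha is ranked higher on 1+3 = 4 ballots, Theta on 3. Alpha wins 4–3.
Beta vs Sigma: 1+2 = 3 for Beta, 4 for Sigma — Sigma by 4–3.
Beta vs Theta: 1+2 = 3 for Beta, 4 for Theta — Theta by 4–3.
Sigma vs Theta: Sigma preferred on 1 ballot; Theta wins 6–1.
Every book loses at least once (Gamma loses to Theta; Alpha loses to Gamma; Beta loses to Gamma; Sigma loses to Gamma; Theta loses to Alpha). The majority relation contains the cycle Gamma > Alpha > Theta > Gamma, so there is no Condorcet winner.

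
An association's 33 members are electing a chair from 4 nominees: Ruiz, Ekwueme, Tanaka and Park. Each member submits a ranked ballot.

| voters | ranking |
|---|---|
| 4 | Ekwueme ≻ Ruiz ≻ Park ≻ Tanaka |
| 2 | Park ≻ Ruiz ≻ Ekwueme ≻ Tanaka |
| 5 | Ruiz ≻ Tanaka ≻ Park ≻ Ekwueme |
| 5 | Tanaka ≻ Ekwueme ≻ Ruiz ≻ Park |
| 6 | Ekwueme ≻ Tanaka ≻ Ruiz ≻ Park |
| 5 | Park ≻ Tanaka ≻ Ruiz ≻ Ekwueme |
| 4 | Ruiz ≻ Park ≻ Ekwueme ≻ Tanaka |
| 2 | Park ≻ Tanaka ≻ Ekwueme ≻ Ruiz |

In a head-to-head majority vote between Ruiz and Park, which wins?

Ruiz

Ballots ranking Ruiz above Park: 4 + 5 + 5 + 6 + 4 = 24.
Ballots ranking Park above Ruiz: 33 − 24 = 9.
Ruiz wins the head-to-head 24–9.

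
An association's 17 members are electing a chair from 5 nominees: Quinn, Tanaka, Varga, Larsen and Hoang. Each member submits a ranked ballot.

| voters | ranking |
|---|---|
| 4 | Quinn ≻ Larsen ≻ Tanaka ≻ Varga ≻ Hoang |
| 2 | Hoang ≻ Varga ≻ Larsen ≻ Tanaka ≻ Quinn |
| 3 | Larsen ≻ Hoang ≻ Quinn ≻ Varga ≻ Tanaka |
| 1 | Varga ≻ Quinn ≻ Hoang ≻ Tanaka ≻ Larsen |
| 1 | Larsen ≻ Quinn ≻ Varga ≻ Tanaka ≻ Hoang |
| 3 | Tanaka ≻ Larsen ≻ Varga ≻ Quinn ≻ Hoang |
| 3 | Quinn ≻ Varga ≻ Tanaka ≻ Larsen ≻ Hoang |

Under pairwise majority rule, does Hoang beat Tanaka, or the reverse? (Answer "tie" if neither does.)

Tanaka

Ballots ranking Hoang above Tanaka: 2 + 3 + 1 = 6.
Ballots ranking Tanaka above Hoang: 17 − 6 = 11.
Tanaka wins the head-to-head 11–6.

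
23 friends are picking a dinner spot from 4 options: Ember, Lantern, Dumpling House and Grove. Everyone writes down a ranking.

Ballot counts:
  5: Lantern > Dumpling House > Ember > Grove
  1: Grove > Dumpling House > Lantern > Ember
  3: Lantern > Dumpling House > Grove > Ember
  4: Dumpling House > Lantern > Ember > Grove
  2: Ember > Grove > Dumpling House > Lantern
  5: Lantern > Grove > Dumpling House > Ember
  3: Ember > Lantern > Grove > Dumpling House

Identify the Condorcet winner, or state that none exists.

Head-to-head results (23 friends):
Ember vs Lantern: 5 to 18, Lantern.
Ember vs Dumpling House: Ember preferred on 2+3 = 5 ballots; Dumpling House wins 18–5.
Ember vs Grove: 5+4+2+3 = 14 for Ember, 9 for Grove — Ember by 14–9.
Lantern vs Dumpling House: 5+3+5+3 = 16 for Lantern, 7 for Dumpling House — Lantern by 16–7.
Lantern vs Grove: Lantern preferred on 5+3+4+5+3 = 20 ballots; Lantern wins 20–3.
Dumpling House vs Grove: 5+3+4 = 12 for Dumpling House, 11 for Grove — Dumpling House by 12–11.
Lantern beats each of Ember, Dumpling House, Grove — Lantern is the Condorcet winner.

Lantern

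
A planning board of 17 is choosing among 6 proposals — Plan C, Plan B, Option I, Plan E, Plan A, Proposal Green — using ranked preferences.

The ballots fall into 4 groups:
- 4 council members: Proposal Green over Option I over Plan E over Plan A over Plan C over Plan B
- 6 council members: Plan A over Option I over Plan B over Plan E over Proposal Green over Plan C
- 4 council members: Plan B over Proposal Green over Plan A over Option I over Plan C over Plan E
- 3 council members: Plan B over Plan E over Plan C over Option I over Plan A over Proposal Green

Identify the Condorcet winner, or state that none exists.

Head-to-head results (17 council members):
Plan C vs Plan B: Plan C preferred on 4 ballots; Plan B wins 13–4.
Plan C vs Option I: Plan C is ranked higher on 3 ballots, Option I on 14. Option I wins 14–3.
Plan C vs Plan E: 4 to 13, Plan E.
Plan C vs Plan A: 3 to 14, Plan A.
Plan C vs Proposal Green: Plan C is ranked higher on 3 ballots, Proposal Green on 14. Proposal Green wins 14–3.
Plan B vs Option I: Plan B is ranked higher on 4+3 = 7 ballots, Option I on 10. Option I wins 10–7.
Plan B vs Plan E: Plan B is ranked higher on 6+4+3 = 13 ballots, Plan E on 4. Plan B wins 13–4.
Plan B vs Plan A: 7 to 10, Plan A.
Plan B vs Proposal Green: Plan B is ranked higher on 6+4+3 = 13 ballots, Proposal Green on 4. Plan B wins 13–4.
Option I vs Plan E: Option I preferred on 4+6+4 = 14 ballots; Option I wins 14–3.
Option I vs Plan A: Option I preferred on 4+3 = 7 ballots; Plan A wins 10–7.
Option I vs Proposal Green: 6+3 = 9 for Option I, 8 for Proposal Green — Option I by 9–8.
Plan E vs Plan A: Plan E preferred on 4+3 = 7 ballots; Plan A wins 10–7.
Plan E vs Proposal Green: Plan E is ranked higher on 6+3 = 9 ballots, Proposal Green on 8. Plan E wins 9–8.
Plan A vs Proposal Green: 9 to 8, Plan A.
Plan A wins every pairwise contest, so Plan A is the Condorcet winner.

Plan A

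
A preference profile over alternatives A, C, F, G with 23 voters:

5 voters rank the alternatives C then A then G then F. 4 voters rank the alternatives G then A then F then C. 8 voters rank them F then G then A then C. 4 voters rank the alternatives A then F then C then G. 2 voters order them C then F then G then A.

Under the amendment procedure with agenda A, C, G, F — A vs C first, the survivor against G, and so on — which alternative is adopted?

Round 1: A vs C — 16–7, A advances.
Round 2: A vs G — 9–14, G advances.
Round 3: G vs F — 9–14, F advances.
F survives the agenda.

F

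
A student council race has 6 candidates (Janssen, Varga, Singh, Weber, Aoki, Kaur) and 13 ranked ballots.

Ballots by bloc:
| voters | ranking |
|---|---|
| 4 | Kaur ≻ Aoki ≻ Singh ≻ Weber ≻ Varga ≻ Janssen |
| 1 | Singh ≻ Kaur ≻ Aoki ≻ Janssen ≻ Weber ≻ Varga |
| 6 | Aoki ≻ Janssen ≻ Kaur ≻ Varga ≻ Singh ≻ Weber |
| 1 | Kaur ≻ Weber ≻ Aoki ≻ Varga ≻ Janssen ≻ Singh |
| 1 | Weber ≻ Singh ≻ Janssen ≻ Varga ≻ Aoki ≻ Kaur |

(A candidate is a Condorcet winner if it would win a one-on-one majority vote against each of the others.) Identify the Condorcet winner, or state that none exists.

Head-to-head results (13 voters):
Janssen vs Varga: Janssen wins 8–5.
Janssen vs Singh: Janssen wins 7–6.
Janssen vs Weber: Janssen, 7–6.
Janssen vs Aoki: Aoki, 12–1.
Janssen vs Kaur: Janssen, 7–6.
Varga vs Singh: Varga, 7–6.
Varga vs Weber: Weber wins 7–6.
Varga–Aoki: Aoki 12–1.
Varga vs Kaur: Kaur wins 12–1.
Singh vs Weber: Singh, 11–2.
Singh vs Aoki: Aoki, 11–2.
Singh vs Kaur: Kaur, 11–2.
Weber vs Aoki: Aoki, 11–2.
Weber vs Kaur: Kaur wins 12–1.
Aoki–Kaur: Aoki 7–6.
Aoki wins every pairwise contest, so Aoki is the Condorcet winner.

Aoki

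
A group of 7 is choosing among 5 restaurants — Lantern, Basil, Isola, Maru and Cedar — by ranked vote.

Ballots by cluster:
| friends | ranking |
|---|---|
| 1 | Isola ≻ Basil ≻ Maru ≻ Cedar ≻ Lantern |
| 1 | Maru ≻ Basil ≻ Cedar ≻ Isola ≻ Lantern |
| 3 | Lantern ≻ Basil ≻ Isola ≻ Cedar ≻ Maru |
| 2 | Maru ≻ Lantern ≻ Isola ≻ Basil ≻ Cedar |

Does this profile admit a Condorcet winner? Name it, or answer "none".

none

Check each pair by majority over 7 ballots:
Lantern vs Basil: 3+2 = 5 for Lantern, 2 for Basil — Lantern by 5–2.
Lantern–Isola: Lantern 5–2.
Lantern vs Maru: Lantern preferred on 3 ballots; Maru wins 4–3.
Lantern vs Cedar: Lantern wins 5–2.
Basil–Isola: Basil 4–3.
Basil vs Maru: Basil wins 4–3.
Basil–Cedar: Basil 7–0.
Isola vs Maru: Isola preferred on 1+3 = 4 ballots; Isola wins 4–3.
Isola vs Cedar: Isola is ranked higher on 1+3+2 = 6 ballots, Cedar on 1. Isola wins 6–1.
Maru vs Cedar: Maru wins 4–3.
Each restaurant drops at least one matchup (Lantern loses to Maru; Basil loses to Lantern; Isola loses to Lantern; Maru loses to Basil; Cedar loses to Lantern); the cycle Lantern → Basil → Maru → Lantern rules out a Condorcet winner.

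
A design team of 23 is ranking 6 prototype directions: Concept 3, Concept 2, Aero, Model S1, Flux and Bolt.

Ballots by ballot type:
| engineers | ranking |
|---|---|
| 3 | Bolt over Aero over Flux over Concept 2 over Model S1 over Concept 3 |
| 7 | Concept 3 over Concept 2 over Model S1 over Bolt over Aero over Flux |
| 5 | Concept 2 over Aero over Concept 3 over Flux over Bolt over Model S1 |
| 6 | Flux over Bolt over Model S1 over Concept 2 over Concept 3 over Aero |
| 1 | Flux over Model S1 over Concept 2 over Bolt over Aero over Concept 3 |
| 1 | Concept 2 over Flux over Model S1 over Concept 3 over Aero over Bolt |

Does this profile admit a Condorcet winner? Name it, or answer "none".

Concept 2

Head-to-head results (23 engineers):
Concept 3 vs Concept 2: Concept 2 wins 16–7.
Concept 3 vs Aero: Concept 3, 14–9.
Concept 3 vs Model S1: Concept 3, 12–11.
Concept 3–Flux: Concept 3 12–11.
Concept 3 vs Bolt: 7+5+1 = 13 for Concept 3, 10 for Bolt — Concept 3 by 13–10.
Concept 2 vs Aero: Concept 2 is ranked higher on 7+5+6+1+1 = 20 ballots, Aero on 3. Concept 2 wins 20–3.
Concept 2–Model S1: Concept 2 16–7.
Concept 2–Flux: Concept 2 13–10.
Concept 2–Bolt: Concept 2 14–9.
Aero vs Model S1: Aero preferred on 3+5 = 8 ballots; Model S1 wins 15–8.
Aero vs Flux: Aero, 15–8.
Aero vs Bolt: Bolt wins 17–6.
Model S1 vs Flux: Model S1 preferred on 7 ballots; Flux wins 16–7.
Model S1 vs Bolt: Model S1 preferred on 7+1+1 = 9 ballots; Bolt wins 14–9.
Flux vs Bolt: Flux preferred on 5+6+1+1 = 13 ballots; Flux wins 13–10.
Concept 2 beats each of Concept 3, Aero, Model S1, Flux, Bolt — Concept 2 is the Condorcet winner.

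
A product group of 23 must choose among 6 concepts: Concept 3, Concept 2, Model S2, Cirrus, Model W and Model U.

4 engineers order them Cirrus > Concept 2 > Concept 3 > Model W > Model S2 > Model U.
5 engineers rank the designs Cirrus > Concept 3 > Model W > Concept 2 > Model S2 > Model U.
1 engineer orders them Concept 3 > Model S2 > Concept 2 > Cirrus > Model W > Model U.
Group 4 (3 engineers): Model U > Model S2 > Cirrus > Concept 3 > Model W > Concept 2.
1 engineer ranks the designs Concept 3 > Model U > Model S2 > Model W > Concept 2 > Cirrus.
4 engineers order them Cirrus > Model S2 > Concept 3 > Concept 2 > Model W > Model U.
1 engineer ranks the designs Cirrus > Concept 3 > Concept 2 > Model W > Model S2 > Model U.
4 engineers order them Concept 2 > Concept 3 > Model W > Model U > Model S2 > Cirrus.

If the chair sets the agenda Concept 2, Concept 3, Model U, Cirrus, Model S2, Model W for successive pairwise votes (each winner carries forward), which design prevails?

Cirrus

Round 1: Concept 2 vs Concept 3 — 8–15, Concept 3 advances.
Round 2: Concept 3 vs Model U — 20–3, Concept 3 advances.
Round 3: Concept 3 vs Cirrus — 6–17, Cirrus advances.
Round 4: Cirrus vs Model S2 — 14–9, Cirrus advances.
Round 5: Cirrus vs Model W — 18–5, Cirrus advances.
Cirrus survives the agenda.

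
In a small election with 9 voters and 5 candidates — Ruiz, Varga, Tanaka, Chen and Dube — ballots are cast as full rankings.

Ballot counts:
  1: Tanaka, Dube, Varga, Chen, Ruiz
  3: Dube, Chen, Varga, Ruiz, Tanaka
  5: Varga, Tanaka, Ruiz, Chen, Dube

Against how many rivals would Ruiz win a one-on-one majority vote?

2

Ruiz against each rival (9 voters):
Ruiz vs Varga: 0 for Ruiz, 9 for Varga — Varga by 9–0.
Ruiz–Tanaka: Tanaka 6–3.
Ruiz vs Chen: Ruiz is ranked higher on 5 ballots, Chen on 4. Ruiz wins 5–4.
Ruiz vs Dube: 5 to 4, Ruiz.
Ruiz beats Chen, Dube; loses to Varga, Tanaka — 2 pairwise wins.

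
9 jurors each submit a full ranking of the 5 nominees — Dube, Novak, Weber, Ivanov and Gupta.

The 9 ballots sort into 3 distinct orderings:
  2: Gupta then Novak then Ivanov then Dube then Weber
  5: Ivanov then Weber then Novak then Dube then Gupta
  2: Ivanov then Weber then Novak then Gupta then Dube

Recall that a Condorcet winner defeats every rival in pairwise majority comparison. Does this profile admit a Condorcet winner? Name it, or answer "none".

Ivanov

Check each pair by majority over 9 ballots:
Dube vs Novak: 0 for Dube, 9 for Novak — Novak by 9–0.
Dube vs Weber: 2 to 7, Weber.
Dube vs Ivanov: Ivanov wins 9–0.
Dube vs Gupta: 5 to 4, Dube.
Novak vs Weber: Weber wins 7–2.
Novak–Ivanov: Ivanov 7–2.
Novak–Gupta: Novak 7–2.
Weber vs Ivanov: Weber preferred on 0 ballots; Ivanov wins 9–0.
Weber vs Gupta: Weber, 7–2.
Ivanov vs Gupta: Ivanov, 7–2.
Ivanov defeats every rival head-to-head and is the Condorcet winner.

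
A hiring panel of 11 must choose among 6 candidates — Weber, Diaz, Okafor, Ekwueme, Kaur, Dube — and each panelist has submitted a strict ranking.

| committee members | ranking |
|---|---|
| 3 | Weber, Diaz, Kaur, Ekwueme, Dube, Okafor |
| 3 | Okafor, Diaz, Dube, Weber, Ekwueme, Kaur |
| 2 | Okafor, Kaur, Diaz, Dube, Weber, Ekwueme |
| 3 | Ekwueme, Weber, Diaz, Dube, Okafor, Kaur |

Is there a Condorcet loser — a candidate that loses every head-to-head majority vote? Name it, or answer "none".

Kaur

Head-to-head results (11 committee members):
Weber vs Diaz: Weber, 6–5.
Weber–Okafor: Weber 6–5.
Weber vs Ekwueme: Weber is ranked higher on 3+3+2 = 8 ballots, Ekwueme on 3. Weber wins 8–3.
Weber–Kaur: Weber 9–2.
Weber vs Dube: Weber is ranked higher on 3+3 = 6 ballots, Dube on 5. Weber wins 6–5.
Diaz vs Okafor: 6 to 5, Diaz.
Diaz vs Ekwueme: 8 to 3, Diaz.
Diaz vs Kaur: 9 to 2, Diaz.
Diaz vs Dube: Diaz is ranked higher on 3+3+2+3 = 11 ballots, Dube on 0. Diaz wins 11–0.
Okafor vs Ekwueme: Okafor is ranked higher on 3+2 = 5 ballots, Ekwueme on 6. Ekwueme wins 6–5.
Okafor–Kaur: Okafor 8–3.
Okafor vs Dube: Dube wins 6–5.
Ekwueme vs Kaur: Ekwueme is ranked higher on 3+3 = 6 ballots, Kaur on 5. Ekwueme wins 6–5.
Ekwueme vs Dube: Ekwueme wins 6–5.
Kaur–Dube: Dube 6–5.
Kaur is beaten in every head-to-head and is the Condorcet loser.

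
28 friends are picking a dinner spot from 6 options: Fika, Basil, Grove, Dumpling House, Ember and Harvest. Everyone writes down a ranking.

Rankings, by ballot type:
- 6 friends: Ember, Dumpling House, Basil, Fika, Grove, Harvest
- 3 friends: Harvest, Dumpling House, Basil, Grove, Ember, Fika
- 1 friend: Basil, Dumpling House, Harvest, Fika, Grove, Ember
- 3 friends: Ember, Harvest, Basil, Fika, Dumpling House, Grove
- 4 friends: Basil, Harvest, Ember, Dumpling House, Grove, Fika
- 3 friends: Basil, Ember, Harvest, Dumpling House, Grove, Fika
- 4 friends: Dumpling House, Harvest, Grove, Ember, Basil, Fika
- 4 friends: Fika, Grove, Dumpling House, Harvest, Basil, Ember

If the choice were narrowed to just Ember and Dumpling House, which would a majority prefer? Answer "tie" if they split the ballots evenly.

Ember

Ballots ranking Ember above Dumpling House: 6 + 3 + 4 + 3 = 16.
Ballots ranking Dumpling House above Ember: 28 − 16 = 12.
Ember wins the head-to-head 16–12.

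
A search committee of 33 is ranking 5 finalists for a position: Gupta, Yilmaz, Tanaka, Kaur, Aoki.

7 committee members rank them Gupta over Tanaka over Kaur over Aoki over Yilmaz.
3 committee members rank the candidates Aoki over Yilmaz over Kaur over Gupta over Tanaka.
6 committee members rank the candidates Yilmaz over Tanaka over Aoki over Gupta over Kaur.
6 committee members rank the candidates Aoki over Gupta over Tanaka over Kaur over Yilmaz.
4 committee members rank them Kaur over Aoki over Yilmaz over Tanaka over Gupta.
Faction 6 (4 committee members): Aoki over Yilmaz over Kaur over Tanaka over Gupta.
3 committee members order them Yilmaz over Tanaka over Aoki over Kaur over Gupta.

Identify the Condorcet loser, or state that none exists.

none

Head-to-head results (33 committee members):
Gupta vs Yilmaz: 7+6 = 13 for Gupta, 20 for Yilmaz — Yilmaz by 20–13.
Gupta vs Tanaka: Gupta preferred on 7+3+6 = 16 ballots; Tanaka wins 17–16.
Gupta vs Kaur: Gupta is ranked higher on 7+6+6 = 19 ballots, Kaur on 14. Gupta wins 19–14.
Gupta–Aoki: Aoki 26–7.
Yilmaz–Tanaka: Yilmaz 20–13.
Yilmaz–Kaur: Kaur 17–16.
Yilmaz vs Aoki: Aoki wins 24–9.
Tanaka vs Kaur: Tanaka, 22–11.
Tanaka vs Aoki: Tanaka preferred on 7+6+3 = 16 ballots; Aoki wins 17–16.
Kaur vs Aoki: 7+4 = 11 for Kaur, 22 for Aoki — Aoki by 22–11.
Every candidate wins at least one matchup (Gupta beats Kaur; Yilmaz beats Gupta; Tanaka beats Gupta; Kaur beats Yilmaz; Aoki beats Gupta), so there is no Condorcet loser.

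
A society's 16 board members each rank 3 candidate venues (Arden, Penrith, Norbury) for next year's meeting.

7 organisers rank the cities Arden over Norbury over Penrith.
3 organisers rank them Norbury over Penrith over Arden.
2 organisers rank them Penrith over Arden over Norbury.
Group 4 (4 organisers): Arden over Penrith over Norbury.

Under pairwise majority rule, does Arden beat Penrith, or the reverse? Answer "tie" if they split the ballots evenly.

Arden

Ballots ranking Arden above Penrith: 7 + 4 = 11.
Ballots ranking Penrith above Arden: 16 − 11 = 5.
Arden wins the head-to-head 11–5.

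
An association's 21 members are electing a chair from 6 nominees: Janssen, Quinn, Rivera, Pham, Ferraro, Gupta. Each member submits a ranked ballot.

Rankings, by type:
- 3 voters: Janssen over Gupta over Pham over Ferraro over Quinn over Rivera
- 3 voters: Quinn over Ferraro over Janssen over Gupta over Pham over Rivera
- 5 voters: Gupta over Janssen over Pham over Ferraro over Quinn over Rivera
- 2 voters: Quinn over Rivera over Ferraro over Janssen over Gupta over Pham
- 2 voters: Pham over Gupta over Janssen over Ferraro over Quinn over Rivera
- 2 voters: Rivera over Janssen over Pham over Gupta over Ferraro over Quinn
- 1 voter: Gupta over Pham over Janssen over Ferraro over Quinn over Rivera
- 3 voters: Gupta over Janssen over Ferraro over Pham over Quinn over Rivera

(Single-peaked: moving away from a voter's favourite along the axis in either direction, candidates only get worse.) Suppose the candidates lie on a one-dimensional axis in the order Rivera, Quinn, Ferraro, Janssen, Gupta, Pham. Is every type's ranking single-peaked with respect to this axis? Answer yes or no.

no

Axis positions: Rivera=1, Quinn=2, Ferraro=3, Janssen=4, Gupta=5, Pham=6.
Type 1 (peak Janssen at position 4): ranking walks positions 4-5-6-3-2-1, expanding outward from the peak — single-peaked.
Type 2 (peak Quinn at position 2): ranking walks positions 2-3-4-5-6-1, expanding outward from the peak — single-peaked.
Type 3 (peak Gupta at position 5): ranking walks positions 5-4-6-3-2-1, expanding outward from the peak — single-peaked.
Type 4 (peak Quinn at position 2): ranking walks positions 2-1-3-4-5-6, expanding outward from the peak — single-peaked.
Type 5 (peak Pham at position 6): ranking walks positions 6-5-4-3-2-1, expanding outward from the peak — single-peaked.
Type 6: ranking walks positions 1-4-6-5-3-2; Janssen is ranked above Quinn even though Quinn lies between Janssen and the peak Rivera on the axis — preferences dip and rise again. Not single-peaked.
Type 7 (peak Gupta at position 5): ranking walks positions 5-6-4-3-2-1, expanding outward from the peak — single-peaked.
Type 8 (peak Gupta at position 5): ranking walks positions 5-4-3-6-2-1, expanding outward from the peak — single-peaked.
Type 6 violates single-peakedness, so the profile is not single-peaked on this axis.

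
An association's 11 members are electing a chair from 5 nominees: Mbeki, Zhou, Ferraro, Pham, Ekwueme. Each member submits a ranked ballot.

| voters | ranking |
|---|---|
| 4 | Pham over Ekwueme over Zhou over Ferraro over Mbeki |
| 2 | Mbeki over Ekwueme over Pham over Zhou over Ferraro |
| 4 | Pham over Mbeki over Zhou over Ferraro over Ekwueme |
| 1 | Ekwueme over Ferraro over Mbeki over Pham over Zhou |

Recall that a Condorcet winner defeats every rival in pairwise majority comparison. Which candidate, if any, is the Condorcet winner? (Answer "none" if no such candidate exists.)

Head-to-head results (11 voters):
Mbeki vs Zhou: Mbeki wins 7–4.
Mbeki vs Ferraro: Mbeki, 6–5.
Mbeki vs Pham: Pham, 8–3.
Mbeki–Ekwueme: Mbeki 6–5.
Zhou vs Ferraro: Zhou wins 10–1.
Zhou vs Pham: Pham wins 11–0.
Zhou vs Ekwueme: Ekwueme, 7–4.
Ferraro vs Pham: Pham, 10–1.
Ferraro vs Ekwueme: Ekwueme wins 7–4.
Pham–Ekwueme: Pham 8–3.
Pham wins every pairwise contest, so Pham is the Condorcet winner.

Pham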